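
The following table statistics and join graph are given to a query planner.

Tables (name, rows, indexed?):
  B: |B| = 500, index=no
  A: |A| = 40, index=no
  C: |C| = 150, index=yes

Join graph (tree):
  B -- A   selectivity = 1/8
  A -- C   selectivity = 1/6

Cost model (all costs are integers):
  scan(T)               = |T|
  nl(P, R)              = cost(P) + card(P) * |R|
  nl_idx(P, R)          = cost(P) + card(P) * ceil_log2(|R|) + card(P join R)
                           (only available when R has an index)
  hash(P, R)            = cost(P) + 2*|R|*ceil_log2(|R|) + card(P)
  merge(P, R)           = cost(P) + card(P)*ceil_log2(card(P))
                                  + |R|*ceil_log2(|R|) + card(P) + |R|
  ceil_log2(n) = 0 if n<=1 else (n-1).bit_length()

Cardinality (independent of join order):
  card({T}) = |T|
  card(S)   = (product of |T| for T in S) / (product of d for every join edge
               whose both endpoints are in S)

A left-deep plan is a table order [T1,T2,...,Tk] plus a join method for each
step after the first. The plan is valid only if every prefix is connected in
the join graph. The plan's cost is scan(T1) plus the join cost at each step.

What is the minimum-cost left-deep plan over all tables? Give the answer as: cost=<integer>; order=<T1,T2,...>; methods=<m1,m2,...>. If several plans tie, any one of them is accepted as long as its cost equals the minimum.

cost=6380; order=B,A,C; methods=hash,hash

Selinger DP (subsets sized 1..n):
  {B}: scan cost=500, card=500
  {A}: scan cost=40, card=40
  {C}: scan cost=150, card=150
  {AB}: card=2500; try (A,hash)→1480, (B,merge)→5320, (A,merge)→5780, (B,hash)→9080, (B,nl)→20040, (A,nl)→20500; best=1480 via (A,hash)
  {AC}: card=1000; try (A,hash)→780, (C,nl_idx)→1360, (C,merge)→1670, (A,merge)→1780, (C,hash)→2480, (C,nl)→6040 …(+1); best=780 via (A,hash)
  {ABC}: card=62500; try (C,hash)→6380, (B,hash)→10780, (B,merge)→16780, (C,merge)→35330, (C,nl_idx)→83980, (C,nl)→376480 …(+1); best=6380 via (C,hash)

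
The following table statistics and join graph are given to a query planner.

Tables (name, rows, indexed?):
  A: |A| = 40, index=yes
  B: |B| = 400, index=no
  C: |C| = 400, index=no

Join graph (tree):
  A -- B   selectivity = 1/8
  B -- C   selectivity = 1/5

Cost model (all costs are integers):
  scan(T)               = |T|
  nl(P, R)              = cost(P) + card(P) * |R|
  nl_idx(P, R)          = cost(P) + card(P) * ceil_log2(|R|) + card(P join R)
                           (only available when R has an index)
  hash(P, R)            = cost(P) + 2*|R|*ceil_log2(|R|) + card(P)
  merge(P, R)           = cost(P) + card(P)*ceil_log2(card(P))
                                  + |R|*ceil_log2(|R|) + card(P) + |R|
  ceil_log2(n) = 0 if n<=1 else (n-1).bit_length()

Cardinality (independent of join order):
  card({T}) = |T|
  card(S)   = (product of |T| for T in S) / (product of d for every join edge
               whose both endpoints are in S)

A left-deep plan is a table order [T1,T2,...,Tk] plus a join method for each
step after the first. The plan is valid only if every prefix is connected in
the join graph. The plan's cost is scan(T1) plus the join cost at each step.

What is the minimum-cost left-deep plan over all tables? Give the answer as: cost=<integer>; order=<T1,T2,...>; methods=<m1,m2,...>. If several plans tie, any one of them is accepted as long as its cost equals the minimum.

cost=10480; order=B,A,C; methods=hash,hash

Selinger DP (subsets sized 1..n):
  {A}: scan cost=40, card=40
  {B}: scan cost=400, card=400
  {C}: scan cost=400, card=400
  {AB}: card=2000; try (A,hash)→1280, (B,merge)→4320, (A,merge)→4680, (A,nl_idx)→4800, (B,hash)→7280, (B,nl)→16040 …(+1); best=1280 via (A,hash)
  {BC}: card=32000; try (C,hash)→8000, (B,hash)→8000, (C,merge)→8400, (B,merge)→8400, (C,nl)→160400, (B,nl)→160400; best=8000 via (C,hash)
  {ABC}: card=160000; try (C,hash)→10480, (C,merge)→29280, (A,hash)→40480, (A,nl_idx)→360000, (A,merge)→520280, (C,nl)→801280 …(+1); best=10480 via (C,hash)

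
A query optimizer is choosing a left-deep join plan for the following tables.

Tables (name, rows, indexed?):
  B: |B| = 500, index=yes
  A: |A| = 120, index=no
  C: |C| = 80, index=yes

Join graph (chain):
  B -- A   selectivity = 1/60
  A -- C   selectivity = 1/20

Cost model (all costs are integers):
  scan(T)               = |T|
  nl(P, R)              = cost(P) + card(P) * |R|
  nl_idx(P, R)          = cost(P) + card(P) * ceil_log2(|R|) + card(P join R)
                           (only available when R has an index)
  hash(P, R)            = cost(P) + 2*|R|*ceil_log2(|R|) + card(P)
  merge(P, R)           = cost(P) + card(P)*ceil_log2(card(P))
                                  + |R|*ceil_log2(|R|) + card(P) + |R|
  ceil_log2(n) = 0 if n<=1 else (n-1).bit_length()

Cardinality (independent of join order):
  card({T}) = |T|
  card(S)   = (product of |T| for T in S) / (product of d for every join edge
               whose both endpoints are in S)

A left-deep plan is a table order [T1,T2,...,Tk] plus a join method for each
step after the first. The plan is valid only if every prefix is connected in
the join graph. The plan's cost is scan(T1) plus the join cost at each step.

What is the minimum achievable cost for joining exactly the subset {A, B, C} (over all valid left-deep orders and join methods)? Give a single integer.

Selinger DP over subsets of {A,B,C}:
  {B}: scan cost=500, card=500
  {A}: scan cost=120, card=120
  {C}: scan cost=80, card=80
  {AB}: card=1000; try (B,nl_idx)→2200, (A,hash)→2680, (B,merge)→6080, (A,merge)→6460, (B,hash)→9240, (B,nl)→60120 …(+1); best=2200 via (B,nl_idx)
  {AC}: card=480; try (C,hash)→1360, (C,nl_idx)→1440, (A,merge)→1680, (C,merge)→1720, (A,hash)→1840, (A,nl)→9680 …(+1); best=1360 via (C,hash)
  {ABC}: card=4000; try (C,hash)→4320, (B,nl_idx)→9680, (B,hash)→10840, (B,merge)→11160, (C,nl_idx)→13200, (C,merge)→13840 …(+2); best=4320 via (C,hash)

4320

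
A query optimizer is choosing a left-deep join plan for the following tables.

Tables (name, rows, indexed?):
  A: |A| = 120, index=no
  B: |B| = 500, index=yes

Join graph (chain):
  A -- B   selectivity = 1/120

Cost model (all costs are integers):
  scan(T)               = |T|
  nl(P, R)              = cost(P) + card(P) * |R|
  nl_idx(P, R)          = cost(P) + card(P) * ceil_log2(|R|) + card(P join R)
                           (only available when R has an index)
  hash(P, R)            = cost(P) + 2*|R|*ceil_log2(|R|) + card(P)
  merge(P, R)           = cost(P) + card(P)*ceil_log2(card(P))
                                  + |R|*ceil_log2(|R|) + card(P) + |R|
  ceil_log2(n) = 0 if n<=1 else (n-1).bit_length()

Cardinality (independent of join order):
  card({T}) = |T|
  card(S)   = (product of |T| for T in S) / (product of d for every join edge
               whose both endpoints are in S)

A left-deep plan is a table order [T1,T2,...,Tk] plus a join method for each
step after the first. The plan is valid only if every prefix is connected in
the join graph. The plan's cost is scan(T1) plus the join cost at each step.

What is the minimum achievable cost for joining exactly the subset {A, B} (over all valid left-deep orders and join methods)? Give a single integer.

1700

Selinger DP over subsets of {A,B}:
  {A}: scan cost=120, card=120
  {B}: scan cost=500, card=500
  {AB}: card=500; try (B,nl_idx)→1700, (A,hash)→2680, (B,merge)→6080, (A,merge)→6460, (B,hash)→9240, (B,nl)→60120 …(+1); best=1700 via (B,nl_idx)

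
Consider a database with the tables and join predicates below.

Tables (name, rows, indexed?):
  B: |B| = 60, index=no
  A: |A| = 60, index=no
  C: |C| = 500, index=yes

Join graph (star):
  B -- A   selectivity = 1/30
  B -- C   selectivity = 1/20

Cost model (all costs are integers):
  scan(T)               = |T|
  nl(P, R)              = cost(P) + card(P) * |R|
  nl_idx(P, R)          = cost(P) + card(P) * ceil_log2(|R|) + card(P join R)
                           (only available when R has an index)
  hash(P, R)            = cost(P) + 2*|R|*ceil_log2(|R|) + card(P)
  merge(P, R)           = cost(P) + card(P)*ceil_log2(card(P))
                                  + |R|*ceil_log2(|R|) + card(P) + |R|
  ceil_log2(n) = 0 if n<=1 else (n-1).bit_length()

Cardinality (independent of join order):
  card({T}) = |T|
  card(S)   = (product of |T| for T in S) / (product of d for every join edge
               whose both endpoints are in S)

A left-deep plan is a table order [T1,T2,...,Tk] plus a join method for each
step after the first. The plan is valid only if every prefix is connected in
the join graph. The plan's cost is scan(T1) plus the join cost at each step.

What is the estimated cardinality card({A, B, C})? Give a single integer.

3000

Tables in S: A(60), B(60), C(500)
Edges inside S: B-A(d=30), B-C(d=20)
numerator = 60 * 60 * 500 = 1800000
denominator = 30 * 20 = 600
card(S) = 1800000 / 600 = 3000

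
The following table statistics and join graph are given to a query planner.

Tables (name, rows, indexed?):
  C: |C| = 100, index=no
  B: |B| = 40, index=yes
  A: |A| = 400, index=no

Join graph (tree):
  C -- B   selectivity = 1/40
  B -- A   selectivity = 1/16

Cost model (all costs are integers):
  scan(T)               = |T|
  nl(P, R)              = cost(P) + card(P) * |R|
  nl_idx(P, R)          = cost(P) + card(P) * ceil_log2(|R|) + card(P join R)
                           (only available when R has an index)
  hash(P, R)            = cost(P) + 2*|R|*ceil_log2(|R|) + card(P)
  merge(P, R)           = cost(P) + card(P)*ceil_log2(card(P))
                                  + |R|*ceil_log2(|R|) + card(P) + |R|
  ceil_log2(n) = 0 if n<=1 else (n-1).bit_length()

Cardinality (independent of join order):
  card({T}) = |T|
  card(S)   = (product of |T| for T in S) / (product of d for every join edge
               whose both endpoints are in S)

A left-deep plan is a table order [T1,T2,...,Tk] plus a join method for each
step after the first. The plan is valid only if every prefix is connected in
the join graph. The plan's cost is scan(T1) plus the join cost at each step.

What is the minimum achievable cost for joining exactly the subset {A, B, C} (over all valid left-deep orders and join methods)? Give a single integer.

3680

Selinger DP over subsets of {A,B,C}:
  {C}: scan cost=100, card=100
  {B}: scan cost=40, card=40
  {A}: scan cost=400, card=400
  {BC}: card=100; try (B,hash)→680, (B,nl_idx)→800, (C,merge)→1120, (B,merge)→1180, (C,hash)→1480, (C,nl)→4040 …(+1); best=680 via (B,hash)
  {AB}: card=1000; try (B,hash)→1280, (B,nl_idx)→3800, (A,merge)→4320, (B,merge)→4680, (A,hash)→7280, (A,nl)→16040 …(+1); best=1280 via (B,hash)
  {ABC}: card=2500; try (C,hash)→3680, (A,merge)→5480, (A,hash)→7980, (C,merge)→13080, (A,nl)→40680, (C,nl)→101280; best=3680 via (C,hash)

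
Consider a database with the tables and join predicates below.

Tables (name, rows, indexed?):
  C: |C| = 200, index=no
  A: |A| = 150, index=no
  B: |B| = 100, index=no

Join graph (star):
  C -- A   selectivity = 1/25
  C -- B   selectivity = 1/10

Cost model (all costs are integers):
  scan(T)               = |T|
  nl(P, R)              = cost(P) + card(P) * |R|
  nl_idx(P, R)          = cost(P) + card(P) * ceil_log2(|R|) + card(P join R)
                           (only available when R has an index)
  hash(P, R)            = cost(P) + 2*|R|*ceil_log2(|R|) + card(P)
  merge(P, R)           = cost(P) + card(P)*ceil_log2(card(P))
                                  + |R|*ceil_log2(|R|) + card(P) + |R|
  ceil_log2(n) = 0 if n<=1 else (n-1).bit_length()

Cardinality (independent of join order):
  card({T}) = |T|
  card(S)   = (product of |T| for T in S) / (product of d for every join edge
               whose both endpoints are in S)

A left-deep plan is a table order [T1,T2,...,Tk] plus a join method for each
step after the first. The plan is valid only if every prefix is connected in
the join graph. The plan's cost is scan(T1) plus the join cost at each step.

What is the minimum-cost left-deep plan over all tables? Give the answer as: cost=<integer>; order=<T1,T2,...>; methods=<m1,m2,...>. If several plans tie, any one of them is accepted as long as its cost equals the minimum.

cost=5400; order=C,A,B; methods=hash,hash

Selinger DP (subsets sized 1..n):
  {C}: scan cost=200, card=200
  {A}: scan cost=150, card=150
  {B}: scan cost=100, card=100
  {AC}: card=1200; try (A,hash)→2800, (C,merge)→3300, (A,merge)→3350, (C,hash)→3500, (C,nl)→30150, (A,nl)→30200; best=2800 via (A,hash)
  {BC}: card=2000; try (B,hash)→1800, (C,merge)→2700, (B,merge)→2800, (C,hash)→3400, (C,nl)→20100, (B,nl)→20200; best=1800 via (B,hash)
  {ABC}: card=12000; try (B,hash)→5400, (A,hash)→6200, (B,merge)→18000, (A,merge)→27150, (B,nl)→122800, (A,nl)→301800; best=5400 via (B,hash)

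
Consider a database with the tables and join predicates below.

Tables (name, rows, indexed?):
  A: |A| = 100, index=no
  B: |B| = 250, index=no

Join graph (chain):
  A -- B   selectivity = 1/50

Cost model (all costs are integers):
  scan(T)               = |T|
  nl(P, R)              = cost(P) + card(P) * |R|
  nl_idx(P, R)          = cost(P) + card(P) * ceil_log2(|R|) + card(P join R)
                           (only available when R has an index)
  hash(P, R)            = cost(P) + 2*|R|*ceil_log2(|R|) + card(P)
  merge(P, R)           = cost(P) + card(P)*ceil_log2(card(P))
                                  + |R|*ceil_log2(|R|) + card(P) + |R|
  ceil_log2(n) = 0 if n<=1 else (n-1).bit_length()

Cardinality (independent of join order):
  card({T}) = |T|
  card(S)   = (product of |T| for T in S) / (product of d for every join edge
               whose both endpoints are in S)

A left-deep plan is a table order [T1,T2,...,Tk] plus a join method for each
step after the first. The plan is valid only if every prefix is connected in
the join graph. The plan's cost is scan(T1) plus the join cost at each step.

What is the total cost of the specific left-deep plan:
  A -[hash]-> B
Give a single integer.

4200

step 1: scan A: cost=100, card=100
step 2: join B via hash
    card(P join B) = 100*250/(50) = 500
    cost = 100 + 2*250*8 + 100 = 4200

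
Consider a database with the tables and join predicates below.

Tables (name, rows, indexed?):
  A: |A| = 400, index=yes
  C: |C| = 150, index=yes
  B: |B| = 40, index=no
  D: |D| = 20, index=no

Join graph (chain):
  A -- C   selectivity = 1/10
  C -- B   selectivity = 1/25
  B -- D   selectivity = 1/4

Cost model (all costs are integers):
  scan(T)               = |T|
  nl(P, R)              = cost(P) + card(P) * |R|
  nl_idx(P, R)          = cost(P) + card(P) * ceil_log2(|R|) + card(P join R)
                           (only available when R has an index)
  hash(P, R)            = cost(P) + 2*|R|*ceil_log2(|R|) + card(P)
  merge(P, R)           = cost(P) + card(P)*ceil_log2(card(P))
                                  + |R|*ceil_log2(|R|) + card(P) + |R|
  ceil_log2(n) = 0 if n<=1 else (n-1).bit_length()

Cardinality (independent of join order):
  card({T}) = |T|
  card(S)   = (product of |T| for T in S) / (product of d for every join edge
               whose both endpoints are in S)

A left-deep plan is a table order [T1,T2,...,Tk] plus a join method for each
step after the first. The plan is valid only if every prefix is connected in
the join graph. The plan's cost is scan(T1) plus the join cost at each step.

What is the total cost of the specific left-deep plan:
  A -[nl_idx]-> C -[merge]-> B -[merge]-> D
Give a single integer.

238000

step 1: scan A: cost=400, card=400
step 2: join C via nl_idx
    card(P join C) = 400*150/(10) = 6000
    cost = 400 + 400*8 + 6000 = 9600
step 3: join B via merge
    card(P join B) = 6000*40/(25) = 9600
    cost = 9600 + 6000*13 + 40*6 + 6000 + 40 = 93880
step 4: join D via merge
    card(P join D) = 9600*20/(4) = 48000
    cost = 93880 + 9600*14 + 20*5 + 9600 + 20 = 238000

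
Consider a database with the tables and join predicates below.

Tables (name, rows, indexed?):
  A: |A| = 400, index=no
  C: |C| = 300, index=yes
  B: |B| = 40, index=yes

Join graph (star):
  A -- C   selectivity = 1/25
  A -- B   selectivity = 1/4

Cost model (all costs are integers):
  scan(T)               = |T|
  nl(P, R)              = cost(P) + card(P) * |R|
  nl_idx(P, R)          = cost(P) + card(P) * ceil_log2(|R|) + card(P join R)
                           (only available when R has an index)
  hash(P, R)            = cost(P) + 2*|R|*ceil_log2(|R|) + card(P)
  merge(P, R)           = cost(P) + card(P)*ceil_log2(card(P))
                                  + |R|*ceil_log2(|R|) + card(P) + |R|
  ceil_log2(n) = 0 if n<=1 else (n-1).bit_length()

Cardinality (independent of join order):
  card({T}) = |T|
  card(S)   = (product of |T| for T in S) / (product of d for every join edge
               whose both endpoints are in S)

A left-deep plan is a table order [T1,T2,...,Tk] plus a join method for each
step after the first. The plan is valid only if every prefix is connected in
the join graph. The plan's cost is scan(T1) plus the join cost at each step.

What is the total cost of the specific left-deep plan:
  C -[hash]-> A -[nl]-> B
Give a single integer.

step 1: scan C: cost=300, card=300
step 2: join A via hash
    card(P join A) = 300*400/(25) = 4800
    cost = 300 + 2*400*9 + 300 = 7800
step 3: join B via nl
    card(P join B) = 4800*40/(4) = 48000
    cost = 7800 + 4800*40 = 199800

199800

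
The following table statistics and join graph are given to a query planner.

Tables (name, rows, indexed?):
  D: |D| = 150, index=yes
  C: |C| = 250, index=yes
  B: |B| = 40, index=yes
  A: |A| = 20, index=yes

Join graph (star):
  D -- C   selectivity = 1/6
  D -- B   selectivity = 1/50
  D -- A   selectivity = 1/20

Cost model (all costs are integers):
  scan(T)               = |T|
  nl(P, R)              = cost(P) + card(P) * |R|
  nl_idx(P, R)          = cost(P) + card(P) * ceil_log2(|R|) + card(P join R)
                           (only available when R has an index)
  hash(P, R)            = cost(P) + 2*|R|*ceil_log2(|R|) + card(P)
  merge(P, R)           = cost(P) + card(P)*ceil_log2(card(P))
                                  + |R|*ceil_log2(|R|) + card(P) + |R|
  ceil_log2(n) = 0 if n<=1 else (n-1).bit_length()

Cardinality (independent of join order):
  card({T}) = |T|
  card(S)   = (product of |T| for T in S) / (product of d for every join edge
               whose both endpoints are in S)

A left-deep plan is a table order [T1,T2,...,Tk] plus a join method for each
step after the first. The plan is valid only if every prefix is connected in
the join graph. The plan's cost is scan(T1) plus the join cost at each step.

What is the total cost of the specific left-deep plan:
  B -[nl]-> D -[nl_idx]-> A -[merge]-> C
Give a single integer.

step 1: scan B: cost=40, card=40
step 2: join D via nl
    card(P join D) = 40*150/(50) = 120
    cost = 40 + 40*150 = 6040
step 3: join A via nl_idx
    card(P join A) = 120*20/(20) = 120
    cost = 6040 + 120*5 + 120 = 6760
step 4: join C via merge
    card(P join C) = 120*250/(6) = 5000
    cost = 6760 + 120*7 + 250*8 + 120 + 250 = 9970

9970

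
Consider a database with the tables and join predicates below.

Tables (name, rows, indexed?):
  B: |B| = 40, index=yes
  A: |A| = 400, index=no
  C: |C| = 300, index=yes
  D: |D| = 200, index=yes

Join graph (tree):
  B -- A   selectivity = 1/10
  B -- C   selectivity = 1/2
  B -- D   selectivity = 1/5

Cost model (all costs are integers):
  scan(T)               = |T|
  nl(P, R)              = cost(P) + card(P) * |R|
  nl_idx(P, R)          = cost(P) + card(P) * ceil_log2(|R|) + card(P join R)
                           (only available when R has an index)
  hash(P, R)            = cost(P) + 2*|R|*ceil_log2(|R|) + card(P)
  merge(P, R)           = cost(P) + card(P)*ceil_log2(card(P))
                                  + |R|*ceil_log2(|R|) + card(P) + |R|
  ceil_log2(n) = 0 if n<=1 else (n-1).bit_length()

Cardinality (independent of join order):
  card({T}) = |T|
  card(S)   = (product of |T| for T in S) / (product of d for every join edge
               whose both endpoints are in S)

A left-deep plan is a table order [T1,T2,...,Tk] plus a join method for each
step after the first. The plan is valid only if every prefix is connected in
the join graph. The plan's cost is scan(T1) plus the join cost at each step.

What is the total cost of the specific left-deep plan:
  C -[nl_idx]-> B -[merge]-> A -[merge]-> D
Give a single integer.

step 1: scan C: cost=300, card=300
step 2: join B via nl_idx
    card(P join B) = 300*40/(2) = 6000
    cost = 300 + 300*6 + 6000 = 8100
step 3: join A via merge
    card(P join A) = 6000*400/(10) = 240000
    cost = 8100 + 6000*13 + 400*9 + 6000 + 400 = 96100
step 4: join D via merge
    card(P join D) = 240000*200/(5) = 9600000
    cost = 96100 + 240000*18 + 200*8 + 240000 + 200 = 4657900

4657900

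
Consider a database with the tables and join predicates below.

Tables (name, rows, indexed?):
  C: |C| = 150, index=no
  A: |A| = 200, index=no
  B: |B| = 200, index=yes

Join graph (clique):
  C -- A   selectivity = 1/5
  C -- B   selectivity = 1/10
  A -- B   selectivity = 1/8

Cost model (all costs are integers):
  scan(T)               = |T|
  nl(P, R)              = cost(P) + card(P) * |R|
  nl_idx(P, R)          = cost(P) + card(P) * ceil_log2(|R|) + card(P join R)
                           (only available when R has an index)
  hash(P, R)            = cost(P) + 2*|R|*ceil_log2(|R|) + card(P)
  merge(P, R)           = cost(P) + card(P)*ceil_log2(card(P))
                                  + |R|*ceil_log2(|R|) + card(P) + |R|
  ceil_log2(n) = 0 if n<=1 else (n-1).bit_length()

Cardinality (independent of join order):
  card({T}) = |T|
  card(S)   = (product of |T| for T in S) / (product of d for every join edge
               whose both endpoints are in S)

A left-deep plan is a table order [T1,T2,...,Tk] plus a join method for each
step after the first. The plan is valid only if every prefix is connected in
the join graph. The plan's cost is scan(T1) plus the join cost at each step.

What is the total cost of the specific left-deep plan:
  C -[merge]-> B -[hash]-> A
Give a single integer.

step 1: scan C: cost=150, card=150
step 2: join B via merge
    card(P join B) = 150*200/(10) = 3000
    cost = 150 + 150*8 + 200*8 + 150 + 200 = 3300
step 3: join A via hash
    card(P join A) = 3000*200/(5*8) = 15000
    cost = 3300 + 2*200*8 + 3000 = 9500

9500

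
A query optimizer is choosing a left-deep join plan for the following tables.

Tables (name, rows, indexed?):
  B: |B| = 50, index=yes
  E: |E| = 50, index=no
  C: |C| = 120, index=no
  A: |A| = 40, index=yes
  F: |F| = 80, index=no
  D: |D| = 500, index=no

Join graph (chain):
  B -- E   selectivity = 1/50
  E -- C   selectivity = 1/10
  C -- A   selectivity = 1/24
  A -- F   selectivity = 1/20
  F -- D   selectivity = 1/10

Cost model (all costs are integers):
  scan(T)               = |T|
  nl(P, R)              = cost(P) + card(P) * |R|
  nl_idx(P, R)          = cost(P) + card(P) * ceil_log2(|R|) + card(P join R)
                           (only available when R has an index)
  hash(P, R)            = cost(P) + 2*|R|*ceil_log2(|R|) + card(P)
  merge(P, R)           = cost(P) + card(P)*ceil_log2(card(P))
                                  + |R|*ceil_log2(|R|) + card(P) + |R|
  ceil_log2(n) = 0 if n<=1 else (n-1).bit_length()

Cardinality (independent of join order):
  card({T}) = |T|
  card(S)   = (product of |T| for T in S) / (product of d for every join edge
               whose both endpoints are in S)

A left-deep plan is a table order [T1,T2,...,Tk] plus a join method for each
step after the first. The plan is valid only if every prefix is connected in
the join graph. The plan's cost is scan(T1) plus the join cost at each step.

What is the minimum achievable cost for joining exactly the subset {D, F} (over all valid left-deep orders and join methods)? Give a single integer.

2120

Selinger DP over subsets of {D,F}:
  {F}: scan cost=80, card=80
  {D}: scan cost=500, card=500
  {DF}: card=4000; try (F,hash)→2120, (D,merge)→5720, (F,merge)→6140, (D,hash)→9160, (D,nl)→40080, (F,nl)→40500; best=2120 via (F,hash)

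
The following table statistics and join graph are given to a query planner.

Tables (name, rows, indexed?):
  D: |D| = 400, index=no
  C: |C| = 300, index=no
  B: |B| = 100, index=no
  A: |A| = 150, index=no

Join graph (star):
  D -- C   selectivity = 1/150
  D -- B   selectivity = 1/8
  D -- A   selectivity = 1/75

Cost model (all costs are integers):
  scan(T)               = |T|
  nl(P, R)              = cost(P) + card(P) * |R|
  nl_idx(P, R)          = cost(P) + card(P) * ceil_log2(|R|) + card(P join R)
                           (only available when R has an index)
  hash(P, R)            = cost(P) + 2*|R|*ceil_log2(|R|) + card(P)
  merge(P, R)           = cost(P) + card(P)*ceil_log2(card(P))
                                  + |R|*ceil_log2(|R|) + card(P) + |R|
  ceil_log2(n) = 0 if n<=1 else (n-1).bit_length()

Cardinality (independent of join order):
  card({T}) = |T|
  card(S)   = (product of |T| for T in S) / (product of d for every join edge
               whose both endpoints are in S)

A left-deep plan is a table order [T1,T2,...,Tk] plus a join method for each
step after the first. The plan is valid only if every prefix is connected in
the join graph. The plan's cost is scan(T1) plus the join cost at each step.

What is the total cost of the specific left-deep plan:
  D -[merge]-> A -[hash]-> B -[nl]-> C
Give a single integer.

step 1: scan D: cost=400, card=400
step 2: join A via merge
    card(P join A) = 400*150/(75) = 800
    cost = 400 + 400*9 + 150*8 + 400 + 150 = 5750
step 3: join B via hash
    card(P join B) = 800*100/(8) = 10000
    cost = 5750 + 2*100*7 + 800 = 7950
step 4: join C via nl
    card(P join C) = 10000*300/(150) = 20000
    cost = 7950 + 10000*300 = 3007950

3007950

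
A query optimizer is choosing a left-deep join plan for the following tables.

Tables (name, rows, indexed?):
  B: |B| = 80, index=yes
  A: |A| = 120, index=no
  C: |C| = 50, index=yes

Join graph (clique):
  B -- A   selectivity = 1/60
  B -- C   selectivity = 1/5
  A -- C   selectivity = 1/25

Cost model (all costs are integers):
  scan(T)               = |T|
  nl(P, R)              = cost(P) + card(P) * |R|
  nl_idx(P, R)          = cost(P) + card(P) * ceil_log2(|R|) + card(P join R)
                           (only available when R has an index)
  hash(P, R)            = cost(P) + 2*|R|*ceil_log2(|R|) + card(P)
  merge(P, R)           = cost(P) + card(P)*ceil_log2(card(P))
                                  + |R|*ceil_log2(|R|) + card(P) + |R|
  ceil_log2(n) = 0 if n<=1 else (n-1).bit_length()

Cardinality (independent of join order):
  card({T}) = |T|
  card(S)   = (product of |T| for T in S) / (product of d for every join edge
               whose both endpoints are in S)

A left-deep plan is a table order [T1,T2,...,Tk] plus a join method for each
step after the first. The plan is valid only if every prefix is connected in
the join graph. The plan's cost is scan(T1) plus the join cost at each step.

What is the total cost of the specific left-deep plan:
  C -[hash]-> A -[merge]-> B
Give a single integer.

step 1: scan C: cost=50, card=50
step 2: join A via hash
    card(P join A) = 50*120/(25) = 240
    cost = 50 + 2*120*7 + 50 = 1780
step 3: join B via merge
    card(P join B) = 240*80/(60*5) = 64
    cost = 1780 + 240*8 + 80*7 + 240 + 80 = 4580

4580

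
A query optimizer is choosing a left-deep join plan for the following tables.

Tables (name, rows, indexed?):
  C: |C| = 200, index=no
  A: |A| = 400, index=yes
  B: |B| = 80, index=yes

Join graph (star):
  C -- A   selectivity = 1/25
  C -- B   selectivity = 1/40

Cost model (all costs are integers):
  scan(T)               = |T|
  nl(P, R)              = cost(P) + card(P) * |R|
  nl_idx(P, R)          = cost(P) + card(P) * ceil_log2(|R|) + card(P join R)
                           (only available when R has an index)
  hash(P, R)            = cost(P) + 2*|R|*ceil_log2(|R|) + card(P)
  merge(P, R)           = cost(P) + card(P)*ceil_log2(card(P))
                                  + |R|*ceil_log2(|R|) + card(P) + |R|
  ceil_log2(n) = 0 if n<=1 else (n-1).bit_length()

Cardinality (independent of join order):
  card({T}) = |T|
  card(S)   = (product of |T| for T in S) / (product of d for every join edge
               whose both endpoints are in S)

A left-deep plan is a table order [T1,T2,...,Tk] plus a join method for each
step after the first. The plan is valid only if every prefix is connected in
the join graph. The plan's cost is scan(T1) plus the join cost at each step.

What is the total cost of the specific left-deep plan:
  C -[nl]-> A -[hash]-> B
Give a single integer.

step 1: scan C: cost=200, card=200
step 2: join A via nl
    card(P join A) = 200*400/(25) = 3200
    cost = 200 + 200*400 = 80200
step 3: join B via hash
    card(P join B) = 3200*80/(40) = 6400
    cost = 80200 + 2*80*7 + 3200 = 84520

84520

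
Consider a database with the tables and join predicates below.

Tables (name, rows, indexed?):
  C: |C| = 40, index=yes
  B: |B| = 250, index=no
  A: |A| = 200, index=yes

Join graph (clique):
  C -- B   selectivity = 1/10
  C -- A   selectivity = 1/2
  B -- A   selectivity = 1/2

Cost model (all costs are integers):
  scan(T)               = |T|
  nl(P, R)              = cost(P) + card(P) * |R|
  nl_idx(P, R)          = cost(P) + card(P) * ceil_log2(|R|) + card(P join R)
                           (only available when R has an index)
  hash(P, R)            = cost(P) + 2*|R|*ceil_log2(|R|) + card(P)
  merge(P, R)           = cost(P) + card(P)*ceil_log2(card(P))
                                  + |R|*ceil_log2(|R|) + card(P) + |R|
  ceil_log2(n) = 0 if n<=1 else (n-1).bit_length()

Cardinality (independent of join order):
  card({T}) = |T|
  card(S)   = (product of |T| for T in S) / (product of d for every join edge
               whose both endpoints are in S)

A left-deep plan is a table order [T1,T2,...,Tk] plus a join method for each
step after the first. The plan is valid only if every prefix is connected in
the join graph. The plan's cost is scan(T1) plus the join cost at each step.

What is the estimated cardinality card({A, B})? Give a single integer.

Tables in S: A(200), B(250)
Edges inside S: B-A(d=2)
numerator = 200 * 250 = 50000
denominator = 2 = 2
card(S) = 50000 / 2 = 25000

25000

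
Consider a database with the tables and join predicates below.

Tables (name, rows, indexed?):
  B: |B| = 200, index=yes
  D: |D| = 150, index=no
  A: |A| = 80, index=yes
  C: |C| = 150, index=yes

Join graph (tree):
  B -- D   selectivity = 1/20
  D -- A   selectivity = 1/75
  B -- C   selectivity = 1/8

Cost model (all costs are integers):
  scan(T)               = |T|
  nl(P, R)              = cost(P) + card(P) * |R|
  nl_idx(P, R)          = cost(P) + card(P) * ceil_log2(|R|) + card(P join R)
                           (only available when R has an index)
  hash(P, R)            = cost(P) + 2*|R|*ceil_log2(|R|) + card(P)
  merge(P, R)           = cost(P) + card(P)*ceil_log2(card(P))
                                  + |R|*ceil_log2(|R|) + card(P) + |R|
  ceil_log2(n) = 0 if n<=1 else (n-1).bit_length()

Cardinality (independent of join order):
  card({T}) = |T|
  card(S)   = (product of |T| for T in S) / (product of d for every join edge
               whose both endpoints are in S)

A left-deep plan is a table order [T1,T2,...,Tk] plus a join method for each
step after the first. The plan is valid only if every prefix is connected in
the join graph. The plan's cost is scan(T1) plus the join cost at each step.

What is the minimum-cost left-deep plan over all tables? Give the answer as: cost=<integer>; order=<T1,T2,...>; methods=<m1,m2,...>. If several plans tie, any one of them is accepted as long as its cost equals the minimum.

Selinger DP (subsets sized 1..n):
  {B}: scan cost=200, card=200
  {D}: scan cost=150, card=150
  {A}: scan cost=80, card=80
  {C}: scan cost=150, card=150
  {BD}: card=1500; try (D,hash)→2800, (B,nl_idx)→2850, (B,merge)→3300, (D,merge)→3350, (B,hash)→3500, (B,nl)→30150 …(+1); best=2800 via (D,hash)
  {BC}: card=3750; try (C,hash)→2800, (B,merge)→3300, (C,merge)→3350, (B,hash)→3500, (B,nl_idx)→5100, (C,nl_idx)→5550 …(+2); best=2800 via (C,hash)
  {AD}: card=160; try (A,nl_idx)→1360, (A,hash)→1420, (D,merge)→2070, (A,merge)→2140, (D,hash)→2560, (D,nl)→12080 …(+1); best=1360 via (A,nl_idx)
  {ABD}: card=1600; try (B,nl_idx)→4240, (B,merge)→4600, (B,hash)→4720, (A,hash)→5420, (A,nl_idx)→14900, (A,merge)→21440 …(+2); best=4240 via (B,nl_idx)
  {BCD}: card=28125; try (C,hash)→6700, (D,hash)→8950, (C,merge)→22150, (C,nl_idx)→42925, (D,merge)→52900, (C,nl)→227800 …(+1); best=6700 via (C,hash)
  {ABCD}: card=30000; try (C,hash)→8240, (C,merge)→24790, (A,hash)→35945, (C,nl_idx)→47040, (A,nl_idx)→233575, (C,nl)→244240 …(+2); best=8240 via (C,hash)

cost=8240; order=D,A,B,C; methods=nl_idx,nl_idx,hash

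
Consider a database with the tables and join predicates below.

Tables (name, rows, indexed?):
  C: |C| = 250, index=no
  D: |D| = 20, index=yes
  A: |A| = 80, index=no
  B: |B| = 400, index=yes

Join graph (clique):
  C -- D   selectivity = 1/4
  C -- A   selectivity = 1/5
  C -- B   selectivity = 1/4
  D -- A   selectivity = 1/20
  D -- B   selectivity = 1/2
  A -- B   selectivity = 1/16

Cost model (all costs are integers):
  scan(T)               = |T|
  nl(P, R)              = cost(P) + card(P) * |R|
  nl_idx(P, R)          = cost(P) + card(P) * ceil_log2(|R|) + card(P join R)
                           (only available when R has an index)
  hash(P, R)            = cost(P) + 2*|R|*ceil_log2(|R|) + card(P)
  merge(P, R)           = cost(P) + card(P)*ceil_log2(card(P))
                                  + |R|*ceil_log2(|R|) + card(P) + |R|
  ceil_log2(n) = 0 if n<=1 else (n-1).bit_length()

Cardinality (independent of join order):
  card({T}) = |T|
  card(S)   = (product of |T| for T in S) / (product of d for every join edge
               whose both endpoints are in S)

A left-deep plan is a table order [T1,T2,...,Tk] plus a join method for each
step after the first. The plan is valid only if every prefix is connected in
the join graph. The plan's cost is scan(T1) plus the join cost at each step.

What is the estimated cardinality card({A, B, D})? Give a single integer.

1000

Tables in S: A(80), B(400), D(20)
Edges inside S: D-A(d=20), D-B(d=2), A-B(d=16)
numerator = 80 * 400 * 20 = 640000
denominator = 20 * 2 * 16 = 640
card(S) = 640000 / 640 = 1000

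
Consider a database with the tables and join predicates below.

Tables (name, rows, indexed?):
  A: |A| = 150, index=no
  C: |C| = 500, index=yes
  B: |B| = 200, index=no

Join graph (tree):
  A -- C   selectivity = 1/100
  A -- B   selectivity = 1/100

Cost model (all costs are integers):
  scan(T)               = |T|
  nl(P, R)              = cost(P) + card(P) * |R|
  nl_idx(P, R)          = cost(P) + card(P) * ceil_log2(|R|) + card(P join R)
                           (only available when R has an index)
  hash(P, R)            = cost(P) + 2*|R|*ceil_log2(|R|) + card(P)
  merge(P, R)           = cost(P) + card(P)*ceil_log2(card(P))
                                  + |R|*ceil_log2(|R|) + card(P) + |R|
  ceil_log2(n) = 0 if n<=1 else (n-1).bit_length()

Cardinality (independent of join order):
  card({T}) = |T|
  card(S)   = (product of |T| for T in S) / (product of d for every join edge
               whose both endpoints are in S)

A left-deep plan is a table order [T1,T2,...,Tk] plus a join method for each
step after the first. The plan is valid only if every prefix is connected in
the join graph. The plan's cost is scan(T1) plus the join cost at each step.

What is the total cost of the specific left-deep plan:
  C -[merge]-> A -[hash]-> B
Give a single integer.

step 1: scan C: cost=500, card=500
step 2: join A via merge
    card(P join A) = 500*150/(100) = 750
    cost = 500 + 500*9 + 150*8 + 500 + 150 = 6850
step 3: join B via hash
    card(P join B) = 750*200/(100) = 1500
    cost = 6850 + 2*200*8 + 750 = 10800

10800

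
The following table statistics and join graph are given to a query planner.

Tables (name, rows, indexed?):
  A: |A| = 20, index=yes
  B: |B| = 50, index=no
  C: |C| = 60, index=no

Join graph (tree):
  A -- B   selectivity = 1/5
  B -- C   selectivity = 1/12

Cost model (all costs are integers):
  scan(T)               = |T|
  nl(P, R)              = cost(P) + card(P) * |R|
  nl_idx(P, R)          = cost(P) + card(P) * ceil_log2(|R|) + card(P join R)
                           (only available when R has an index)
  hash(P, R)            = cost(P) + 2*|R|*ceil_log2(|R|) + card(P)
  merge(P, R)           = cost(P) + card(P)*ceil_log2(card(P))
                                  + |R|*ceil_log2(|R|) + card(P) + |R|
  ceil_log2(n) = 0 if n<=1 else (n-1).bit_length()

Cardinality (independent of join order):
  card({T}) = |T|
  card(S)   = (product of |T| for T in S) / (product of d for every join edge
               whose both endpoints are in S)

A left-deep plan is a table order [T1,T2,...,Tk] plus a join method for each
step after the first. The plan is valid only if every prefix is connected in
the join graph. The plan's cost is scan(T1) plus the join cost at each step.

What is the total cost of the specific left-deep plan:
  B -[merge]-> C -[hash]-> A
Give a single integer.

step 1: scan B: cost=50, card=50
step 2: join C via merge
    card(P join C) = 50*60/(12) = 250
    cost = 50 + 50*6 + 60*6 + 50 + 60 = 820
step 3: join A via hash
    card(P join A) = 250*20/(5) = 1000
    cost = 820 + 2*20*5 + 250 = 1270

1270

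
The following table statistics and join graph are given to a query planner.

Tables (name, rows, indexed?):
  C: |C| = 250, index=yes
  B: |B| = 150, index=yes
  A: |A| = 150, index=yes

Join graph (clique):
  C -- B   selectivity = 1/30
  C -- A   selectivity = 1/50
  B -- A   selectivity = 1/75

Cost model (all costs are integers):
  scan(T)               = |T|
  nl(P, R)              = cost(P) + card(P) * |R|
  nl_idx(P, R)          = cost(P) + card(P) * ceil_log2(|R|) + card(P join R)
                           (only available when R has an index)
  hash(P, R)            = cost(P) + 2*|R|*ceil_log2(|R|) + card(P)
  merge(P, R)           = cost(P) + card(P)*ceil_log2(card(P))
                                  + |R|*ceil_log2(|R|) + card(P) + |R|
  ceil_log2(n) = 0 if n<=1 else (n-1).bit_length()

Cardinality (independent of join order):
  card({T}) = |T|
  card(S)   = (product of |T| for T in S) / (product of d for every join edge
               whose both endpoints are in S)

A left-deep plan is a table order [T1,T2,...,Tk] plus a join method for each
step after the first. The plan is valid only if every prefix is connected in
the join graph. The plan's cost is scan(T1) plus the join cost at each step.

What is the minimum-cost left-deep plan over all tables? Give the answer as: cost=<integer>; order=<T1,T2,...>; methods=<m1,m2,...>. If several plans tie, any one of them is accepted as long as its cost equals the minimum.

Selinger DP (subsets sized 1..n):
  {C}: scan cost=250, card=250
  {B}: scan cost=150, card=150
  {A}: scan cost=150, card=150
  {BC}: card=1250; try (C,nl_idx)→2600, (B,hash)→2900, (B,nl_idx)→3500, (C,merge)→3750, (B,merge)→3850, (C,hash)→4300 …(+2); best=2600 via (C,nl_idx)
  {AC}: card=750; try (C,nl_idx)→2100, (A,hash)→2900, (A,nl_idx)→3000, (C,merge)→3750, (A,merge)→3850, (C,hash)→4300 …(+2); best=2100 via (C,nl_idx)
  {AB}: card=300; try (B,nl_idx)→1650, (A,nl_idx)→1650, (B,hash)→2700, (A,hash)→2700, (B,merge)→2850, (A,merge)→2850 …(+2); best=1650 via (B,nl_idx)
  {ABC}: card=50; try (C,nl_idx)→4100, (B,hash)→5250, (C,hash)→5950, (A,hash)→6250, (C,merge)→6900, (B,nl_idx)→8150 …(+6); best=4100 via (C,nl_idx)

cost=4100; order=A,B,C; methods=nl_idx,nl_idx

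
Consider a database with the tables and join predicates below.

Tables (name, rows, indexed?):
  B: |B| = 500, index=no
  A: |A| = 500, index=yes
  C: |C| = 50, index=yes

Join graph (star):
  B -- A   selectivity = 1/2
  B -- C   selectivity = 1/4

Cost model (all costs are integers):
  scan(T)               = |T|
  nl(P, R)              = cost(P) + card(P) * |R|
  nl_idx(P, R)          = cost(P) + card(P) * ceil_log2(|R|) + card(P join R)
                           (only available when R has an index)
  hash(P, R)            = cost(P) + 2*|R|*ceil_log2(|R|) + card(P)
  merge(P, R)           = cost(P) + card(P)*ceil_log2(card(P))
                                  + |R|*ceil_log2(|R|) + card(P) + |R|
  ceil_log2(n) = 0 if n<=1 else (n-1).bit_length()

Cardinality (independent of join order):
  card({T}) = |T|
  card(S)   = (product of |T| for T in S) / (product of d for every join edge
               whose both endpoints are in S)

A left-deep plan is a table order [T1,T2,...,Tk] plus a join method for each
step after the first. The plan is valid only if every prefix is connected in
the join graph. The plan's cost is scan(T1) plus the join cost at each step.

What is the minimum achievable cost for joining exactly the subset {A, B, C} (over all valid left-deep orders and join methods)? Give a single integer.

16850

Selinger DP over subsets of {A,B,C}:
  {B}: scan cost=500, card=500
  {A}: scan cost=500, card=500
  {C}: scan cost=50, card=50
  {AB}: card=125000; try (B,hash)→10000, (A,hash)→10000, (B,merge)→10500, (A,merge)→10500, (A,nl_idx)→130000, (B,nl)→250500 …(+1); best=10000 via (B,hash)
  {BC}: card=6250; try (C,hash)→1600, (B,merge)→5400, (C,merge)→5850, (B,hash)→9100, (C,nl_idx)→9750, (B,nl)→25050 …(+1); best=1600 via (C,hash)
  {ABC}: card=1562500; try (A,hash)→16850, (A,merge)→94100, (C,hash)→135600, (A,nl_idx)→1620350, (C,merge)→2260350, (C,nl_idx)→2322500 …(+2); best=16850 via (A,hash)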